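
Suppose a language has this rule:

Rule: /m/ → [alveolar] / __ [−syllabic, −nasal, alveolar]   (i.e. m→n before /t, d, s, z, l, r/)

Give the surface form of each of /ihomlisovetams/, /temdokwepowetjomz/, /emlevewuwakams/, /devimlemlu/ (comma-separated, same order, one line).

/ihomlisovetams/: /m/ precedes the alveolar consonant /l/, so it assimilates in place to [n]. /m/ precedes the alveolar consonant /s/, so it assimilates in place to [n]. → [ihonlisovetans].
/temdokwepowetjomz/: /m/ precedes the alveolar consonant /d/, so it assimilates in place to [n]. /m/ precedes the alveolar consonant /z/, so it assimilates in place to [n]. → [tendokwepowetjonz].
/emlevewuwakams/: /m/ precedes the alveolar consonant /l/, so it assimilates in place to [n]. /m/ precedes the alveolar consonant /s/, so it assimilates in place to [n]. → [enlevewuwakans].
/devimlemlu/: /m/ precedes the alveolar consonant /l/, so it assimilates in place to [n]. /m/ precedes the alveolar consonant /l/, so it assimilates in place to [n]. → [devinlenlu].

ihonlisovetans, tendokwepowetjonz, enlevewuwakans, devinlenlu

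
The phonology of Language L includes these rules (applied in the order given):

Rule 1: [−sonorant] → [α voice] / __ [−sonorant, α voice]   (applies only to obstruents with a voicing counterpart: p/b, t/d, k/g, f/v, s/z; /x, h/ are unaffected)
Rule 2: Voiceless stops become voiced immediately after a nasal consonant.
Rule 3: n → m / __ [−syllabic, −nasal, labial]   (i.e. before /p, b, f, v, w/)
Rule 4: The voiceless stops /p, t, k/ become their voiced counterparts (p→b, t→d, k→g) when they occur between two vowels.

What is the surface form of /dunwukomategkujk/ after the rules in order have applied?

dumwugomadekkujk

Rule 1 (regressive voicing assimilation): /g/ precedes the voiceless obstruent /k/, so it devoices to [k] by assimilation. /dunwukomategkujk/ → dunwukomatekkujk.
Rule 2 (post-nasal voicing): no segment meets the environment; /dunwukomatekkujk/ is unchanged.
Rule 3 (nasal place assimilation): /n/ precedes the labial consonant /w/, so it assimilates in place to [m]. /dunwukomatekkujk/ → dumwukomatekkujk.
Rule 4 (intervocalic voicing): /k/ is a voiceless stop between vowels /u/ and /o/, so it voices to [g]. /t/ is a voiceless stop between vowels /a/ and /e/, so it voices to [d]. /dumwukomatekkujk/ → dumwugomadekkujk.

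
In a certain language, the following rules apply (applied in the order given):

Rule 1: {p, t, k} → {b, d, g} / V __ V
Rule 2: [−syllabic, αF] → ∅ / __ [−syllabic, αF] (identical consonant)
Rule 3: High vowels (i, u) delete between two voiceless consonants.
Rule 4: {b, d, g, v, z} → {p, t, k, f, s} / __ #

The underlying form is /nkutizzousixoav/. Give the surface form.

Rule 1 (intervocalic voicing): /t/ is a voiceless stop between vowels /u/ and /i/, so it voices to [d]. /nkutizzousixoav/ → nkudizzousixoav.
Rule 2 (degemination): /zz/ is a geminate; the first /z/ deletes. /nkudizzousixoav/ → nkudizousixoav.
Rule 3 (high vowel syncope): /i/ is a high vowel flanked by voiceless consonants /s/ and /x/, so it deletes. /nkudizousixoav/ → nkudizousxoav.
Rule 4 (final devoicing): /v/ is a voiced obstruent in word-final position, so it devoices to [f]. /nkudizousxoav/ → nkudizousxoaf.

nkudizousxoaf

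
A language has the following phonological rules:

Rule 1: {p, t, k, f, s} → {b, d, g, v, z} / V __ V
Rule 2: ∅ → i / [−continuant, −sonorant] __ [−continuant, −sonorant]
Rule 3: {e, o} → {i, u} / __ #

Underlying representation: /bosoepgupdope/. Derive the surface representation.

Rule 1 (intervocalic voicing): /s/ is a voiceless obstruent between vowels /o/ and /o/, so it voices to [z]. /p/ is a voiceless obstruent between vowels /o/ and /e/, so it voices to [b]. /bosoepgupdope/ → bozoepgupdobe.
Rule 2 (stop-cluster i-epenthesis): /p/ and /g/ form a stop–stop cluster, so [i] is inserted between them. /p/ and /d/ form a stop–stop cluster, so [i] is inserted between them. /bozoepgupdobe/ → bozoepigupidobe.
Rule 3 (final vowel raising): /e/ is a mid vowel in word-final position, so it raises to [i]. /bozoepigupidobe/ → bozoepigupidobi.

bozoepigupidobi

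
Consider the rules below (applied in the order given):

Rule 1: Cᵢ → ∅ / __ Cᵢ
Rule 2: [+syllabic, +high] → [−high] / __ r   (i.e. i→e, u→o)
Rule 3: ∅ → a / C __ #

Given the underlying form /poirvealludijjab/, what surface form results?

Rule 1 (degemination): /ll/ is a geminate; the first /l/ deletes. /jj/ is a geminate; the first /j/ deletes. /poirvealludijjab/ → poirvealudijab.
Rule 2 (pre-rhotic lowering): /i/ is a high vowel immediately before /r/, so it lowers to [e]. /poirvealudijab/ → poervealudijab.
Rule 3 (final a-epenthesis): the form ends in the consonant /b/, so [a] is inserted word-finally. /poervealudijab/ → poervealudijaba.

poervealudijaba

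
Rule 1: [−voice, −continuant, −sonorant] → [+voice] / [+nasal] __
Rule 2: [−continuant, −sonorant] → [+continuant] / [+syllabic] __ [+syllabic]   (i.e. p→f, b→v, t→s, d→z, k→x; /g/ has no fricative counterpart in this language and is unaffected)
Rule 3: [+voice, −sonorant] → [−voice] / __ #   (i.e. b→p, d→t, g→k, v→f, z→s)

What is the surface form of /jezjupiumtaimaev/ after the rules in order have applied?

Rule 1 (post-nasal voicing): /t/ is a voiceless stop immediately after the nasal /m/, so it voices to [d]. /jezjupiumtaimaev/ → jezjupiumdaimaev.
Rule 2 (intervocalic spirantization): /p/ is a stop between vowels /u/ and /i/, so it spirantizes to the fricative [f]. /jezjupiumdaimaev/ → jezjufiumdaimaev.
Rule 3 (final devoicing): /v/ is a voiced obstruent in word-final position, so it devoices to [f]. /jezjufiumdaimaev/ → jezjufiumdaimaef.

jezjufiumdaimaef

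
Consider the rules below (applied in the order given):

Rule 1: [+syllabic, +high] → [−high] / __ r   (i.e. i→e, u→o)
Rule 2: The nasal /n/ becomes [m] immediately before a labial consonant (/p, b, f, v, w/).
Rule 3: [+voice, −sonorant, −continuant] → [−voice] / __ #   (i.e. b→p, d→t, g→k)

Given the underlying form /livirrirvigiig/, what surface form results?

liverrervigiik

Rule 1 (pre-rhotic lowering): /i/ is a high vowel immediately before /r/, so it lowers to [e]. /i/ is a high vowel immediately before /r/, so it lowers to [e]. /livirrirvigiig/ → liverrervigiig.
Rule 2 (nasal place assimilation): no segment meets the environment; /liverrervigiig/ is unchanged.
Rule 3 (final devoicing): /g/ is a voiced stop in word-final position, so it devoices to [k]. /liverrervigiig/ → liverrervigiik.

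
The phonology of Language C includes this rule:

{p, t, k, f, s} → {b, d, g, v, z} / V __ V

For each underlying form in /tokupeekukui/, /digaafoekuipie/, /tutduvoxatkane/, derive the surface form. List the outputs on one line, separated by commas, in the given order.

togubeegugui, digaavoeguibie, tutduvoxatkane

/tokupeekukui/: /k/ is a voiceless obstruent between vowels /o/ and /u/, so it voices to [g]. /p/ is a voiceless obstruent between vowels /u/ and /e/, so it voices to [b]. /k/ is a voiceless obstruent between vowels /e/ and /u/, so it voices to [g]. /k/ is a voiceless obstruent between vowels /u/ and /u/, so it voices to [g]. → [togubeegugui].
/digaafoekuipie/: /f/ is a voiceless obstruent between vowels /a/ and /o/, so it voices to [v]. /k/ is a voiceless obstruent between vowels /e/ and /u/, so it voices to [g]. /p/ is a voiceless obstruent between vowels /i/ and /i/, so it voices to [b]. → [digaavoeguibie].
/tutduvoxatkane/: the rule's environment is not met; surfaces unchanged as [tutduvoxatkane].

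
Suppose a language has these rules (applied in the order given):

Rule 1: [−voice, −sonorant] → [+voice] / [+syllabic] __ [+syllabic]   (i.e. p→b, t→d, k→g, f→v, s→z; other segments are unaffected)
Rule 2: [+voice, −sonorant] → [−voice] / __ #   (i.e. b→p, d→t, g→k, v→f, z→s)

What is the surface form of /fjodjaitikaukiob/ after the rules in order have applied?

fjodjaidigaugiop

Rule 1 (intervocalic voicing): /t/ is a voiceless obstruent between vowels /i/ and /i/, so it voices to [d]. /k/ is a voiceless obstruent between vowels /i/ and /a/, so it voices to [g]. /k/ is a voiceless obstruent between vowels /u/ and /i/, so it voices to [g]. /fjodjaitikaukiob/ → fjodjaidigaugiob.
Rule 2 (final devoicing): /b/ is a voiced obstruent in word-final position, so it devoices to [p]. /fjodjaidigaugiob/ → fjodjaidigaugiop.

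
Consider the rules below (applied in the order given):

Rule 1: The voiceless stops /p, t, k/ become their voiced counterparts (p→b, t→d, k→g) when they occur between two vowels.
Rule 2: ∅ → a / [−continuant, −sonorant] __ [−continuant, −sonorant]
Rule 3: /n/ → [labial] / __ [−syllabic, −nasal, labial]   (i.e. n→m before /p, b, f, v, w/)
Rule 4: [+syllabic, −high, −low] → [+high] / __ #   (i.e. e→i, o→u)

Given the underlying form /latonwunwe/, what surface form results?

ladomwumwi

Rule 1 (intervocalic voicing): /t/ is a voiceless stop between vowels /a/ and /o/, so it voices to [d]. /latonwunwe/ → ladonwunwe.
Rule 2 (stop-cluster a-epenthesis): no segment meets the environment; /ladonwunwe/ is unchanged.
Rule 3 (nasal place assimilation): /n/ precedes the labial consonant /w/, so it assimilates in place to [m]. /n/ precedes the labial consonant /w/, so it assimilates in place to [m]. /ladonwunwe/ → ladomwumwe.
Rule 4 (final vowel raising): /e/ is a mid vowel in word-final position, so it raises to [i]. /ladomwumwe/ → ladomwumwi.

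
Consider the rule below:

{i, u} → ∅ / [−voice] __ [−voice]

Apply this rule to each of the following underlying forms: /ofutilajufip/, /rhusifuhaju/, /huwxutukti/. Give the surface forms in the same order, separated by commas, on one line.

/ofutilajufip/: /u/ is a high vowel flanked by voiceless consonants /f/ and /t/, so it deletes. /i/ is a high vowel flanked by voiceless consonants /f/ and /p/, so it deletes. → [oftilajufp].
/rhusifuhaju/: /u/ is a high vowel flanked by voiceless consonants /h/ and /s/, so it deletes. /i/ is a high vowel flanked by voiceless consonants /s/ and /f/, so it deletes. /u/ is a high vowel flanked by voiceless consonants /f/ and /h/, so it deletes. → [rhsfhaju].
/huwxutukti/: /u/ is a high vowel flanked by voiceless consonants /x/ and /t/, so it deletes. /u/ is a high vowel flanked by voiceless consonants /t/ and /k/, so it deletes. → [huwxtkti].

oftilajufp, rhsfhaju, huwxtkti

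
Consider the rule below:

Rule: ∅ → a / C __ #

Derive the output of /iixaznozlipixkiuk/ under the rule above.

the form ends in the consonant /k/, so [a] is inserted word-finally.
Surface form: [iixaznozlipixkiuka].

iixaznozlipixkiuka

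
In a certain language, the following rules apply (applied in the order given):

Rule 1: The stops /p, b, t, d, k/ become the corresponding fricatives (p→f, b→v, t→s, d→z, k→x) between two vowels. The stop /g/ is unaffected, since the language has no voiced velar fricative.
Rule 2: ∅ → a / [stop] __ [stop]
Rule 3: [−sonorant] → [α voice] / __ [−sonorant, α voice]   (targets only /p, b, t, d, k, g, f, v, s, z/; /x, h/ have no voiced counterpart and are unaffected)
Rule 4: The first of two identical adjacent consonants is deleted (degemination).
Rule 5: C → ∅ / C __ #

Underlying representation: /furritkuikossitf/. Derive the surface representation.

furitakuixosit

Rule 1 (intervocalic spirantization): /k/ is a stop between vowels /i/ and /o/, so it spirantizes to the fricative [x]. /furritkuikossitf/ → furritkuixossitf.
Rule 2 (stop-cluster a-epenthesis): /t/ and /k/ form a stop–stop cluster, so [a] is inserted between them. /furritkuixossitf/ → furritakuixossitf.
Rule 3 (regressive voicing assimilation): no segment meets the environment; /furritakuixossitf/ is unchanged.
Rule 4 (degemination): /rr/ is a geminate; the first /r/ deletes. /ss/ is a geminate; the first /s/ deletes. /furritakuixossitf/ → furitakuixositf.
Rule 5 (final cluster simplification): /f/ is the second consonant of a word-final cluster /tf/, so it deletes. /furitakuixositf/ → furitakuixosit.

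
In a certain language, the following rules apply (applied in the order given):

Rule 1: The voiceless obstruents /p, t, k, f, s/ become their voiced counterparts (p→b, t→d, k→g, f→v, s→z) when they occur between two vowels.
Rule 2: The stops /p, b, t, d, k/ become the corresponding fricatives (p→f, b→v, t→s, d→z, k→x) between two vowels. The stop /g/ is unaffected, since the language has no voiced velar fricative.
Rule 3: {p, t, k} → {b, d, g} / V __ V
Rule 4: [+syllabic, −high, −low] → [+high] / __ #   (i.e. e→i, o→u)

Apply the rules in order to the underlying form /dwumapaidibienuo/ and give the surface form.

dwumavaizivienuu

Rule 1 (intervocalic voicing): /p/ is a voiceless obstruent between vowels /a/ and /a/, so it voices to [b]. /dwumapaidibienuo/ → dwumabaidibienuo.
Rule 2 (intervocalic spirantization): /b/ is a stop between vowels /a/ and /a/, so it spirantizes to the fricative [v]. /d/ is a stop between vowels /i/ and /i/, so it spirantizes to the fricative [z]. /b/ is a stop between vowels /i/ and /i/, so it spirantizes to the fricative [v]. /dwumabaidibienuo/ → dwumavaizivienuo.
Rule 3 (intervocalic voicing): no segment meets the environment; /dwumavaizivienuo/ is unchanged.
Rule 4 (final vowel raising): /o/ is a mid vowel in word-final position, so it raises to [u]. /dwumavaizivienuo/ → dwumavaizivienuu.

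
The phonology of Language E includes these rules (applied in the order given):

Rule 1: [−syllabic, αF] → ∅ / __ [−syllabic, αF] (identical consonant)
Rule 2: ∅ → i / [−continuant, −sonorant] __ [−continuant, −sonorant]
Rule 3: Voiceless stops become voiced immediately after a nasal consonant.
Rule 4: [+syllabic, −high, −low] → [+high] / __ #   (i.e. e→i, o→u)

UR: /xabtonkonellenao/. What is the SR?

Rule 1 (degemination): /ll/ is a geminate; the first /l/ deletes. /xabtonkonellenao/ → xabtonkonelenao.
Rule 2 (stop-cluster i-epenthesis): /b/ and /t/ form a stop–stop cluster, so [i] is inserted between them. /xabtonkonelenao/ → xabitonkonelenao.
Rule 3 (post-nasal voicing): /k/ is a voiceless stop immediately after the nasal /n/, so it voices to [g]. /xabitonkonelenao/ → xabitongonelenao.
Rule 4 (final vowel raising): /o/ is a mid vowel in word-final position, so it raises to [u]. /xabitongonelenao/ → xabitongonelenau.

xabitongonelenau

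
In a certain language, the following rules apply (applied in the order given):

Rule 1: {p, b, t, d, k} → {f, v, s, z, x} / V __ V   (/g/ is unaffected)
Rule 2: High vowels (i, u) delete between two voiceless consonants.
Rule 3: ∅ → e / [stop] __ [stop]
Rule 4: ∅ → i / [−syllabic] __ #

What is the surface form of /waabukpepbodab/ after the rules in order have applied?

Rule 1 (intervocalic spirantization): /b/ is a stop between vowels /a/ and /u/, so it spirantizes to the fricative [v]. /d/ is a stop between vowels /o/ and /a/, so it spirantizes to the fricative [z]. /waabukpepbodab/ → waavukpepbozab.
Rule 2 (high vowel syncope): no segment meets the environment; /waavukpepbozab/ is unchanged.
Rule 3 (stop-cluster e-epenthesis): /k/ and /p/ form a stop–stop cluster, so [e] is inserted between them. /p/ and /b/ form a stop–stop cluster, so [e] is inserted between them. /waavukpepbozab/ → waavukepepebozab.
Rule 4 (final i-epenthesis): the form ends in the consonant /b/, so [i] is inserted word-finally. /waavukepepebozab/ → waavukepepebozabi.

waavukepepebozabi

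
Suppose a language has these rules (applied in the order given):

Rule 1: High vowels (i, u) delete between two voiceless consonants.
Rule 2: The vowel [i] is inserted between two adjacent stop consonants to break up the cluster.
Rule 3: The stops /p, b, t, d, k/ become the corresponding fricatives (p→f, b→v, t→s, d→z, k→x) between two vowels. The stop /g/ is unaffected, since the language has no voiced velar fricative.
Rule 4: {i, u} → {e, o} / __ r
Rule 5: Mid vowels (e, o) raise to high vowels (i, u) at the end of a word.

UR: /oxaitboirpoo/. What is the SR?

Rule 1 (high vowel syncope): no segment meets the environment; /oxaitboirpoo/ is unchanged.
Rule 2 (stop-cluster i-epenthesis): /t/ and /b/ form a stop–stop cluster, so [i] is inserted between them. /oxaitboirpoo/ → oxaitiboirpoo.
Rule 3 (intervocalic spirantization): /t/ is a stop between vowels /i/ and /i/, so it spirantizes to the fricative [s]. /b/ is a stop between vowels /i/ and /o/, so it spirantizes to the fricative [v]. /oxaitiboirpoo/ → oxaisivoirpoo.
Rule 4 (pre-rhotic lowering): /i/ is a high vowel immediately before /r/, so it lowers to [e]. /oxaisivoirpoo/ → oxaisivoerpoo.
Rule 5 (final vowel raising): /o/ is a mid vowel in word-final position, so it raises to [u]. /oxaisivoerpoo/ → oxaisivoerpou.

oxaisivoerpou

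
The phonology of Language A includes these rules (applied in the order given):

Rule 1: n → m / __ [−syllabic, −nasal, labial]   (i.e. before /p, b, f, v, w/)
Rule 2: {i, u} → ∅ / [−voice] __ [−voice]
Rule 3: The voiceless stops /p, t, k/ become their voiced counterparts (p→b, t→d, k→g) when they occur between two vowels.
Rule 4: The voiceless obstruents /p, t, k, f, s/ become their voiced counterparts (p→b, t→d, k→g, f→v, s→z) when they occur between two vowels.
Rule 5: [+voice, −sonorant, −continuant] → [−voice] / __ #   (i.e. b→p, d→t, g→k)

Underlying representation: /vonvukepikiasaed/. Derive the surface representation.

vomvugepkiazaet

Rule 1 (nasal place assimilation): /n/ precedes the labial consonant /v/, so it assimilates in place to [m]. /vonvukepikiasaed/ → vomvukepikiasaed.
Rule 2 (high vowel syncope): /i/ is a high vowel flanked by voiceless consonants /p/ and /k/, so it deletes. /vomvukepikiasaed/ → vomvukepkiasaed.
Rule 3 (intervocalic voicing): /k/ is a voiceless stop between vowels /u/ and /e/, so it voices to [g]. /vomvukepkiasaed/ → vomvugepkiasaed.
Rule 4 (intervocalic voicing): /s/ is a voiceless obstruent between vowels /a/ and /a/, so it voices to [z]. /vomvugepkiasaed/ → vomvugepkiazaed.
Rule 5 (final devoicing): /d/ is a voiced stop in word-final position, so it devoices to [t]. /vomvugepkiazaed/ → vomvugepkiazaet.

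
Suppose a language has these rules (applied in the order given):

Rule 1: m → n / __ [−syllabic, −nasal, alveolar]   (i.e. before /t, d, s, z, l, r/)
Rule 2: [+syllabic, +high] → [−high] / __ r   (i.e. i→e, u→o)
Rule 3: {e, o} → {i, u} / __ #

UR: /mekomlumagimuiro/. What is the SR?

mekonlumagimueru

Rule 1 (nasal place assimilation): /m/ precedes the alveolar consonant /l/, so it assimilates in place to [n]. /mekomlumagimuiro/ → mekonlumagimuiro.
Rule 2 (pre-rhotic lowering): /i/ is a high vowel immediately before /r/, so it lowers to [e]. /mekonlumagimuiro/ → mekonlumagimuero.
Rule 3 (final vowel raising): /o/ is a mid vowel in word-final position, so it raises to [u]. /mekonlumagimuero/ → mekonlumagimueru.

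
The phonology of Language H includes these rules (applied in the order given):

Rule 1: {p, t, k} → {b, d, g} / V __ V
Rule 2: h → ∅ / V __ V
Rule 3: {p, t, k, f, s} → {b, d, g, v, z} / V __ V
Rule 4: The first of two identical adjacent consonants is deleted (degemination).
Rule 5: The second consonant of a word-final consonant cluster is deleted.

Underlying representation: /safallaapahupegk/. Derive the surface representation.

Rule 1 (intervocalic voicing): /p/ is a voiceless stop between vowels /a/ and /a/, so it voices to [b]. /p/ is a voiceless stop between vowels /u/ and /e/, so it voices to [b]. /safallaapahupegk/ → safallaabahubegk.
Rule 2 (intervocalic h-deletion): /h/ occurs between vowels /a/ and /u/, so it deletes. /safallaabahubegk/ → safallaabaubegk.
Rule 3 (intervocalic voicing): /f/ is a voiceless obstruent between vowels /a/ and /a/, so it voices to [v]. /safallaabaubegk/ → savallaabaubegk.
Rule 4 (degemination): /ll/ is a geminate; the first /l/ deletes. /savallaabaubegk/ → savalaabaubegk.
Rule 5 (final cluster simplification): /k/ is the second consonant of a word-final cluster /gk/, so it deletes. /savalaabaubegk/ → savalaabaubeg.

savalaabaubeg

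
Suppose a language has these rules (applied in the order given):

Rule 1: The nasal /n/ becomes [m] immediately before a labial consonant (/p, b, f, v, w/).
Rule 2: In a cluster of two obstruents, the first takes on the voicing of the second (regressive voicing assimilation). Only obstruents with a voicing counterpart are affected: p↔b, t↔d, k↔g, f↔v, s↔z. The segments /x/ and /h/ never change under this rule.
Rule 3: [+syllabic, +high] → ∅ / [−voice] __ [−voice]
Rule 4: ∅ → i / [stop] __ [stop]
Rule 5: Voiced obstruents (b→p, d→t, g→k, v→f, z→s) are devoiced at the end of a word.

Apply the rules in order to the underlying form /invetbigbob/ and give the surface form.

Rule 1 (nasal place assimilation): /n/ precedes the labial consonant /v/, so it assimilates in place to [m]. /invetbigbob/ → imvetbigbob.
Rule 2 (regressive voicing assimilation): /t/ precedes the voiced obstruent /b/, so it voices to [d] by assimilation. /imvetbigbob/ → imvedbigbob.
Rule 3 (high vowel syncope): no segment meets the environment; /imvedbigbob/ is unchanged.
Rule 4 (stop-cluster i-epenthesis): /d/ and /b/ form a stop–stop cluster, so [i] is inserted between them. /g/ and /b/ form a stop–stop cluster, so [i] is inserted between them. /imvedbigbob/ → imvedibigibob.
Rule 5 (final devoicing): /b/ is a voiced obstruent in word-final position, so it devoices to [p]. /imvedibigibob/ → imvedibigibop.

imvedibigibop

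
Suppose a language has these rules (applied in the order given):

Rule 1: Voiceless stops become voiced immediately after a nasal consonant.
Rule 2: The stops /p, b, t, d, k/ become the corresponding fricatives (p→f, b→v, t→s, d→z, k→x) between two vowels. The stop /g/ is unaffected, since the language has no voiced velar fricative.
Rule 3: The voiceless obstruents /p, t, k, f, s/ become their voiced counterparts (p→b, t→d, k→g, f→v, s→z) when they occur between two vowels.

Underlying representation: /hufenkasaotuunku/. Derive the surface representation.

Rule 1 (post-nasal voicing): /k/ is a voiceless stop immediately after the nasal /n/, so it voices to [g]. /k/ is a voiceless stop immediately after the nasal /n/, so it voices to [g]. /hufenkasaotuunku/ → hufengasaotuungu.
Rule 2 (intervocalic spirantization): /t/ is a stop between vowels /o/ and /u/, so it spirantizes to the fricative [s]. /hufengasaotuungu/ → hufengasaosuungu.
Rule 3 (intervocalic voicing): /f/ is a voiceless obstruent between vowels /u/ and /e/, so it voices to [v]. /s/ is a voiceless obstruent between vowels /a/ and /a/, so it voices to [z]. /s/ is a voiceless obstruent between vowels /o/ and /u/, so it voices to [z]. /hufengasaosuungu/ → huvengazaozuungu.

huvengazaozuungu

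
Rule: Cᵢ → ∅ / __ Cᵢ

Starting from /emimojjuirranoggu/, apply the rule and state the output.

/jj/ is a geminate; the first /j/ deletes.
/rr/ is a geminate; the first /r/ deletes.
/gg/ is a geminate; the first /g/ deletes.
The other instances of /m/, /j/, /r/, /n/, /g/ do not occur in the required environment and remain unchanged.
Surface form: [emimojuiranogu].

emimojuiranogu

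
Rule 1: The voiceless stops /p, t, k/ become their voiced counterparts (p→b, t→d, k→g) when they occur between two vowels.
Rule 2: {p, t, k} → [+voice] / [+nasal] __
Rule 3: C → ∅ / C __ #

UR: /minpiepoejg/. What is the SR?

minbieboej

Rule 1 (intervocalic voicing): /p/ is a voiceless stop between vowels /e/ and /o/, so it voices to [b]. /minpiepoejg/ → minpieboejg.
Rule 2 (post-nasal voicing): /p/ is a voiceless stop immediately after the nasal /n/, so it voices to [b]. /minpieboejg/ → minbieboejg.
Rule 3 (final cluster simplification): /g/ is the second consonant of a word-final cluster /jg/, so it deletes. /minbieboejg/ → minbieboej.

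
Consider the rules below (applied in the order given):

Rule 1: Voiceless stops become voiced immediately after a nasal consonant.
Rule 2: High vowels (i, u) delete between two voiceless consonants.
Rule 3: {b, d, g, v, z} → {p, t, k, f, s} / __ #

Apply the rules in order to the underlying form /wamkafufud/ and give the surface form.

wamgaffut

Rule 1 (post-nasal voicing): /k/ is a voiceless stop immediately after the nasal /m/, so it voices to [g]. /wamkafufud/ → wamgafufud.
Rule 2 (high vowel syncope): /u/ is a high vowel flanked by voiceless consonants /f/ and /f/, so it deletes. /wamgafufud/ → wamgaffud.
Rule 3 (final devoicing): /d/ is a voiced obstruent in word-final position, so it devoices to [t]. /wamgaffud/ → wamgaffut.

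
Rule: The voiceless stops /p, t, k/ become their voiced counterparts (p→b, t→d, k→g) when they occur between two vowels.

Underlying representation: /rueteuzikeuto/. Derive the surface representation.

ruedeuzigeudo

/t/ is a voiceless stop between vowels /e/ and /e/, so it voices to [d].
/k/ is a voiceless stop between vowels /i/ and /e/, so it voices to [g].
/t/ is a voiceless stop between vowels /u/ and /o/, so it voices to [d].
Surface form: [ruedeuzigeudo].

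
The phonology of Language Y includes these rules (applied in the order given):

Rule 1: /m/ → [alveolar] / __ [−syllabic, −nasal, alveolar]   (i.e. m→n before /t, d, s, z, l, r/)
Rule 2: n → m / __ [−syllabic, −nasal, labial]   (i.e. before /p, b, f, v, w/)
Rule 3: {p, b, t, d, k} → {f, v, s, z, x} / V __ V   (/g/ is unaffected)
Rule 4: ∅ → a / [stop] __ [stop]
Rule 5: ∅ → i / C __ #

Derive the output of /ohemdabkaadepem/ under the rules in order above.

Rule 1 (nasal place assimilation): /m/ precedes the alveolar consonant /d/, so it assimilates in place to [n]. /ohemdabkaadepem/ → ohendabkaadepem.
Rule 2 (nasal place assimilation): no segment meets the environment; /ohendabkaadepem/ is unchanged.
Rule 3 (intervocalic spirantization): /d/ is a stop between vowels /a/ and /e/, so it spirantizes to the fricative [z]. /p/ is a stop between vowels /e/ and /e/, so it spirantizes to the fricative [f]. /ohendabkaadepem/ → ohendabkaazefem.
Rule 4 (stop-cluster a-epenthesis): /b/ and /k/ form a stop–stop cluster, so [a] is inserted between them. /ohendabkaazefem/ → ohendabakaazefem.
Rule 5 (final i-epenthesis): the form ends in the consonant /m/, so [i] is inserted word-finally. /ohendabakaazefem/ → ohendabakaazefemi.

ohendabakaazefemi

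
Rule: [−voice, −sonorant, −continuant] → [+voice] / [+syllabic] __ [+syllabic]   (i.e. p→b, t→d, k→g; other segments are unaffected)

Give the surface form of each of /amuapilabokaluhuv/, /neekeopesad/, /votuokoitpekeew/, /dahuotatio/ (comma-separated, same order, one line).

/amuapilabokaluhuv/: /p/ is a voiceless stop between vowels /a/ and /i/, so it voices to [b]. /k/ is a voiceless stop between vowels /o/ and /a/, so it voices to [g]. → [amuabilabogaluhuv].
/neekeopesad/: /k/ is a voiceless stop between vowels /e/ and /e/, so it voices to [g]. /p/ is a voiceless stop between vowels /o/ and /e/, so it voices to [b]. → [neegeobesad].
/votuokoitpekeew/: /t/ is a voiceless stop between vowels /o/ and /u/, so it voices to [d]. /k/ is a voiceless stop between vowels /o/ and /o/, so it voices to [g]. /k/ is a voiceless stop between vowels /e/ and /e/, so it voices to [g]. → [voduogoitpegeew].
/dahuotatio/: /t/ is a voiceless stop between vowels /o/ and /a/, so it voices to [d]. /t/ is a voiceless stop between vowels /a/ and /i/, so it voices to [d]. → [dahuodadio].

amuabilabogaluhuv, neegeobesad, voduogoitpegeew, dahuodadio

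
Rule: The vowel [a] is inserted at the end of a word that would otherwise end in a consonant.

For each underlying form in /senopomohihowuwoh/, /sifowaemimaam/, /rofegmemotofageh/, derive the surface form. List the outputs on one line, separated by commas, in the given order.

/senopomohihowuwoh/: the form ends in the consonant /h/, so [a] is inserted word-finally. → [senopomohihowuwoha].
/sifowaemimaam/: the form ends in the consonant /m/, so [a] is inserted word-finally. → [sifowaemimaama].
/rofegmemotofageh/: the form ends in the consonant /h/, so [a] is inserted word-finally. → [rofegmemotofageha].

senopomohihowuwoha, sifowaemimaama, rofegmemotofageha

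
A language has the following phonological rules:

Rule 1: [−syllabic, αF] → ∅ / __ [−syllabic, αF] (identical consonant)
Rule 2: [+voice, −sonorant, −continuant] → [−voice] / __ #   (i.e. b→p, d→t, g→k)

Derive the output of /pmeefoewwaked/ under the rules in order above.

Rule 1 (degemination): /ww/ is a geminate; the first /w/ deletes. /pmeefoewwaked/ → pmeefoewaked.
Rule 2 (final devoicing): /d/ is a voiced stop in word-final position, so it devoices to [t]. /pmeefoewaked/ → pmeefoewaket.

pmeefoewaket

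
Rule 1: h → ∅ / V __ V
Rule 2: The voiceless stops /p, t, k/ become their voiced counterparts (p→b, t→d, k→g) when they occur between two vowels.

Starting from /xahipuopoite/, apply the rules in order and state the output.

Rule 1 (intervocalic h-deletion): /h/ occurs between vowels /a/ and /i/, so it deletes. /xahipuopoite/ → xaipuopoite.
Rule 2 (intervocalic voicing): /p/ is a voiceless stop between vowels /i/ and /u/, so it voices to [b]. /p/ is a voiceless stop between vowels /o/ and /o/, so it voices to [b]. /t/ is a voiceless stop between vowels /i/ and /e/, so it voices to [d]. /xaipuopoite/ → xaibuoboide.

xaibuoboide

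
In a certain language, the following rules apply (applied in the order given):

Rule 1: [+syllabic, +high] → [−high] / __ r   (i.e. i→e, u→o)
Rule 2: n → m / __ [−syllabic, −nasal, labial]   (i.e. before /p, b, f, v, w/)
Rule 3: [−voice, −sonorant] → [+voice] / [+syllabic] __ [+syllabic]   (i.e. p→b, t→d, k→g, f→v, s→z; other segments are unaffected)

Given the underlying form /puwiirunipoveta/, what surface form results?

Rule 1 (pre-rhotic lowering): /i/ is a high vowel immediately before /r/, so it lowers to [e]. /puwiirunipoveta/ → puwierunipoveta.
Rule 2 (nasal place assimilation): no segment meets the environment; /puwierunipoveta/ is unchanged.
Rule 3 (intervocalic voicing): /p/ is a voiceless obstruent between vowels /i/ and /o/, so it voices to [b]. /t/ is a voiceless obstruent between vowels /e/ and /a/, so it voices to [d]. /puwierunipoveta/ → puwieruniboveda.

puwieruniboveda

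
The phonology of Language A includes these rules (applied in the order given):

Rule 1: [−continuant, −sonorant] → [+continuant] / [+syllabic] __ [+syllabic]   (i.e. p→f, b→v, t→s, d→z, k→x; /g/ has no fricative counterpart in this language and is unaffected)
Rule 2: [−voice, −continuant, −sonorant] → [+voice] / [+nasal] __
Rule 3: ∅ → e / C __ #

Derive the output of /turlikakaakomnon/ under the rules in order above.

Rule 1 (intervocalic spirantization): /k/ is a stop between vowels /i/ and /a/, so it spirantizes to the fricative [x]. /k/ is a stop between vowels /a/ and /a/, so it spirantizes to the fricative [x]. /k/ is a stop between vowels /a/ and /o/, so it spirantizes to the fricative [x]. /turlikakaakomnon/ → turlixaxaaxomnon.
Rule 2 (post-nasal voicing): no segment meets the environment; /turlixaxaaxomnon/ is unchanged.
Rule 3 (final e-epenthesis): the form ends in the consonant /n/, so [e] is inserted word-finally. /turlixaxaaxomnon/ → turlixaxaaxomnone.

turlixaxaaxomnone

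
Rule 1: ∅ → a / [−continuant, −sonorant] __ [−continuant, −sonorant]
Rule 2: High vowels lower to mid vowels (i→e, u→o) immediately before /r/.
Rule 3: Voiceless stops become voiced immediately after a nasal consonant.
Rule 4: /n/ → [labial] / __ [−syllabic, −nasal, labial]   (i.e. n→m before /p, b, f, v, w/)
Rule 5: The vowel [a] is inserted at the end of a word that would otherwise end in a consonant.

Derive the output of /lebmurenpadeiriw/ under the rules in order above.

Rule 1 (stop-cluster a-epenthesis): no segment meets the environment; /lebmurenpadeiriw/ is unchanged.
Rule 2 (pre-rhotic lowering): /u/ is a high vowel immediately before /r/, so it lowers to [o]. /i/ is a high vowel immediately before /r/, so it lowers to [e]. /lebmurenpadeiriw/ → lebmorenpadeeriw.
Rule 3 (post-nasal voicing): /p/ is a voiceless stop immediately after the nasal /n/, so it voices to [b]. /lebmorenpadeeriw/ → lebmorenbadeeriw.
Rule 4 (nasal place assimilation): /n/ precedes the labial consonant /b/, so it assimilates in place to [m]. /lebmorenbadeeriw/ → lebmorembadeeriw.
Rule 5 (final a-epenthesis): the form ends in the consonant /w/, so [a] is inserted word-finally. /lebmorembadeeriw/ → lebmorembadeeriwa.

lebmorembadeeriwa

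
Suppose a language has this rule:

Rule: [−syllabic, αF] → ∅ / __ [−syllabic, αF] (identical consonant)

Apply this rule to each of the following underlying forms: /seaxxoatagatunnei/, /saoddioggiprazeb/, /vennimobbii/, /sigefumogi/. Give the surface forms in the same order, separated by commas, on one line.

seaxoatagatunei, saodiogiprazeb, venimobii, sigefumogi

/seaxxoatagatunnei/: /xx/ is a geminate; the first /x/ deletes. /nn/ is a geminate; the first /n/ deletes. → [seaxoatagatunei].
/saoddioggiprazeb/: /dd/ is a geminate; the first /d/ deletes. /gg/ is a geminate; the first /g/ deletes. → [saodiogiprazeb].
/vennimobbii/: /nn/ is a geminate; the first /n/ deletes. /bb/ is a geminate; the first /b/ deletes. → [venimobii].
/sigefumogi/: the rule's environment is not met; surfaces unchanged as [sigefumogi].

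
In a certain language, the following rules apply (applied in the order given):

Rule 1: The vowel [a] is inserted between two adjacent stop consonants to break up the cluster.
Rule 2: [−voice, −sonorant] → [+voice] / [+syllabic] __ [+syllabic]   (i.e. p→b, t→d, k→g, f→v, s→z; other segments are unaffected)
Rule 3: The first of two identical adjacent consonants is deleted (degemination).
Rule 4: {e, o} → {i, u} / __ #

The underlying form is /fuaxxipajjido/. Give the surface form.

fuaxibajidu

Rule 1 (stop-cluster a-epenthesis): no segment meets the environment; /fuaxxipajjido/ is unchanged.
Rule 2 (intervocalic voicing): /p/ is a voiceless obstruent between vowels /i/ and /a/, so it voices to [b]. /fuaxxipajjido/ → fuaxxibajjido.
Rule 3 (degemination): /xx/ is a geminate; the first /x/ deletes. /jj/ is a geminate; the first /j/ deletes. /fuaxxibajjido/ → fuaxibajido.
Rule 4 (final vowel raising): /o/ is a mid vowel in word-final position, so it raises to [u]. /fuaxibajido/ → fuaxibajidu.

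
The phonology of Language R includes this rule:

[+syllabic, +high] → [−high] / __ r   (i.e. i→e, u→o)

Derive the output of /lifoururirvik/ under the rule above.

Scanning /lifoururirvik/: /i/ at position 2 is not in the conditioning environment; /u/ is a high vowel immediately before /r/, so it lowers to [o]; /u/ is a high vowel immediately before /r/, so it lowers to [o]; /i/ is a high vowel immediately before /r/, so it lowers to [e]; /i/ at position 12 is not in the conditioning environment.
Result: [lifoororervik].

lifoororervik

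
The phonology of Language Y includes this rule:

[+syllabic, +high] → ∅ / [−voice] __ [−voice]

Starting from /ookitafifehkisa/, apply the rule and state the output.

ooktaffehksa

/i/ is a high vowel flanked by voiceless consonants /k/ and /t/, so it deletes.
/i/ is a high vowel flanked by voiceless consonants /f/ and /f/, so it deletes.
/i/ is a high vowel flanked by voiceless consonants /k/ and /s/, so it deletes.
Surface form: [ooktaffehksa].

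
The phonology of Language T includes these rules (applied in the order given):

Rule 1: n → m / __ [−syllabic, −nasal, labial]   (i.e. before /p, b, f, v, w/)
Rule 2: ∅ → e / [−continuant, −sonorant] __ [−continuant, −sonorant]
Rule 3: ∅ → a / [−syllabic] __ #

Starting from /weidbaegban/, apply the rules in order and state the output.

Rule 1 (nasal place assimilation): no segment meets the environment; /weidbaegban/ is unchanged.
Rule 2 (stop-cluster e-epenthesis): /d/ and /b/ form a stop–stop cluster, so [e] is inserted between them. /g/ and /b/ form a stop–stop cluster, so [e] is inserted between them. /weidbaegban/ → weidebaegeban.
Rule 3 (final a-epenthesis): the form ends in the consonant /n/, so [a] is inserted word-finally. /weidebaegeban/ → weidebaegebana.

weidebaegebana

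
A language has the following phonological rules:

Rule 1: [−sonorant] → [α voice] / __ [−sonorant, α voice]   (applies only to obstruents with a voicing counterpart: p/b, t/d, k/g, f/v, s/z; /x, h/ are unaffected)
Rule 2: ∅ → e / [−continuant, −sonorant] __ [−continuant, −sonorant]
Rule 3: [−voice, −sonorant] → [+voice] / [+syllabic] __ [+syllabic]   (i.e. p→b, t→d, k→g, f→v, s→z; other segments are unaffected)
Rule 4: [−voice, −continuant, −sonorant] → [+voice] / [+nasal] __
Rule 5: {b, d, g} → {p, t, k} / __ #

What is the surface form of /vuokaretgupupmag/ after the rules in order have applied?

vuogaredegubupmak

Rule 1 (regressive voicing assimilation): /t/ precedes the voiced obstruent /g/, so it voices to [d] by assimilation. /vuokaretgupupmag/ → vuokaredgupupmag.
Rule 2 (stop-cluster e-epenthesis): /d/ and /g/ form a stop–stop cluster, so [e] is inserted between them. /vuokaredgupupmag/ → vuokaredegupupmag.
Rule 3 (intervocalic voicing): /k/ is a voiceless obstruent between vowels /o/ and /a/, so it voices to [g]. /p/ is a voiceless obstruent between vowels /u/ and /u/, so it voices to [b]. /vuokaredegupupmag/ → vuogaredegubupmag.
Rule 4 (post-nasal voicing): no segment meets the environment; /vuogaredegubupmag/ is unchanged.
Rule 5 (final devoicing): /g/ is a voiced stop in word-final position, so it devoices to [k]. /vuogaredegubupmag/ → vuogaredegubupmak.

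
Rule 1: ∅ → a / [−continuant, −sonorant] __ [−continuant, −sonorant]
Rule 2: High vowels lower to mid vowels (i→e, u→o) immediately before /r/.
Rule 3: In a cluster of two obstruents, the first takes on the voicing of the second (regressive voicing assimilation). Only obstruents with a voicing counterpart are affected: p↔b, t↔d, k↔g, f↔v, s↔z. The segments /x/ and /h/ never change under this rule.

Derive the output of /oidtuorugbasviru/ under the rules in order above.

Rule 1 (stop-cluster a-epenthesis): /d/ and /t/ form a stop–stop cluster, so [a] is inserted between them. /g/ and /b/ form a stop–stop cluster, so [a] is inserted between them. /oidtuorugbasviru/ → oidatuorugabasviru.
Rule 2 (pre-rhotic lowering): /i/ is a high vowel immediately before /r/, so it lowers to [e]. /oidatuorugabasviru/ → oidatuorugabasveru.
Rule 3 (regressive voicing assimilation): /s/ precedes the voiced obstruent /v/, so it voices to [z] by assimilation. /oidatuorugabasveru/ → oidatuorugabazveru.

oidatuorugabazveru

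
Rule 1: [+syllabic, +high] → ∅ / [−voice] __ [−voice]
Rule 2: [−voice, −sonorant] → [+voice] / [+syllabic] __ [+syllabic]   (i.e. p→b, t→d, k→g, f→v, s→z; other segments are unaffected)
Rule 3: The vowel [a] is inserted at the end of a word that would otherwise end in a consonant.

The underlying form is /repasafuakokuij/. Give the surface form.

Rule 1 (high vowel syncope): no segment meets the environment; /repasafuakokuij/ is unchanged.
Rule 2 (intervocalic voicing): /p/ is a voiceless obstruent between vowels /e/ and /a/, so it voices to [b]. /s/ is a voiceless obstruent between vowels /a/ and /a/, so it voices to [z]. /f/ is a voiceless obstruent between vowels /a/ and /u/, so it voices to [v]. /k/ is a voiceless obstruent between vowels /a/ and /o/, so it voices to [g]. /k/ is a voiceless obstruent between vowels /o/ and /u/, so it voices to [g]. /repasafuakokuij/ → rebazavuagoguij.
Rule 3 (final a-epenthesis): the form ends in the consonant /j/, so [a] is inserted word-finally. /rebazavuagoguij/ → rebazavuagoguija.

rebazavuagoguija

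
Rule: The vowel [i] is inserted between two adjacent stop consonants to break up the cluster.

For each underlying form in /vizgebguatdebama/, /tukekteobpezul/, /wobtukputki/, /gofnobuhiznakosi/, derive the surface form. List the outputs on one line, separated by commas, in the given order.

/vizgebguatdebama/: /b/ and /g/ form a stop–stop cluster, so [i] is inserted between them. /t/ and /d/ form a stop–stop cluster, so [i] is inserted between them. → [vizgebiguatidebama].
/tukekteobpezul/: /k/ and /t/ form a stop–stop cluster, so [i] is inserted between them. /b/ and /p/ form a stop–stop cluster, so [i] is inserted between them. → [tukekiteobipezul].
/wobtukputki/: /b/ and /t/ form a stop–stop cluster, so [i] is inserted between them. /k/ and /p/ form a stop–stop cluster, so [i] is inserted between them. /t/ and /k/ form a stop–stop cluster, so [i] is inserted between them. → [wobitukiputiki].
/gofnobuhiznakosi/: the rule's environment is not met; surfaces unchanged as [gofnobuhiznakosi].

vizgebiguatidebama, tukekiteobipezul, wobitukiputiki, gofnobuhiznakosi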